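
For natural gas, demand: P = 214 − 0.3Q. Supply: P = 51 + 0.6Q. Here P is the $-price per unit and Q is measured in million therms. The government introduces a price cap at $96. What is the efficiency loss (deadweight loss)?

$5066.81 million

Competitive equilibrium: 214 − 0.3Q = 51 + 0.6Q → Q* = 181.1111, P* = 159.6667.
At the ceiling P = 96, quantity supplied = (96 − 51)/0.6 = 75.
Willingness to pay at Q' = 75: 214 − 0.3·75 = 191.5.
ΔQ = 181.1111 − 75 = 106.1111; wedge = 191.5 − 96 = 95.5.
The triangle = ½ × 106.1111 × 95.5 = $5066.81 million.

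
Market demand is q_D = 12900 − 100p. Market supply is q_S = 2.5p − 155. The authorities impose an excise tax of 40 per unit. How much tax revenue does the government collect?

In inverse form: demand p = 129 − 0.01q, supply p = 62 + 0.4q.
Competitive equilibrium: 129 − 0.01q = 62 + 0.4q → q* = 163.4146, p* = 127.3659.
With the tax, the buyer price exceeds the seller price by 40: (129 − 0.01q) − (62 + 0.4q) = 40 → q' = 65.8537.
Tax revenue = 40 × 65.8537 = 2634.15.

2634.15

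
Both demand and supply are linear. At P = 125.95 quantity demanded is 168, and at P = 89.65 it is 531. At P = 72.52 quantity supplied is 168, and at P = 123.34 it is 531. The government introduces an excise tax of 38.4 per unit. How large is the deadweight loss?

3072

Demand slope = (89.65 − 125.95)/(531 − 168) = −0.1, so P = 142.75 − 0.1Q.
Supply slope = (123.34 − 72.52)/(531 − 168) = 0.14, so P = 49 + 0.14Q.
Competitive equilibrium: 142.75 − 0.1Q = 49 + 0.14Q → Q* = 390.625, P* = 103.6875.
With the tax, the buyer price exceeds the seller price by 38.4: (142.75 − 0.1Q) − (49 + 0.14Q) = 38.4 → Q' = 230.625.
ΔQ = 390.625 − 230.625 = 160; the wedge equals the tax, 38.4.
The triangle = ½ × 160 × 38.4 = 3072.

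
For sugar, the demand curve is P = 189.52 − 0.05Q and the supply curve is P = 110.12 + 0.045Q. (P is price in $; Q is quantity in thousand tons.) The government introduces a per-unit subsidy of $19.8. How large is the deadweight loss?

Competitive equilibrium: 189.52 − 0.05Q = 110.12 + 0.045Q → Q* = 835.7895, P* = 147.7305.
The subsidy lowers effective supply by 19.8: P = 90.32 + 0.045Q.
New quantity: 189.52 − 0.05Q = 90.32 + 0.045Q → Q' = 1044.2105.
Overproduction ΔQ = 1044.2105 − 835.7895 = 208.421; wedge = subsidy = 19.8.
DWL = ½ × 208.421 × 19.8 = $2063.37 thousand.

$2063.37 thousand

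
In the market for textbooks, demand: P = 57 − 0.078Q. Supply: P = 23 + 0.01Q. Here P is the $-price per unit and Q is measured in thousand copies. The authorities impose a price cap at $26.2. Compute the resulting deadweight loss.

$193.78 thousand

Competitive equilibrium: 57 − 0.078Q = 23 + 0.01Q → Q* = 386.3636, P* = 26.8636.
At the ceiling P = 26.2, quantity supplied = (26.2 − 23)/0.01 = 320.
Willingness to pay at Q' = 320: 57 − 0.078·320 = 32.04.
ΔQ = 386.3636 − 320 = 66.3636; wedge = 32.04 − 26.2 = 5.84.
Welfare loss = ½ × 66.3636 × 5.84 = $193.78 thousand.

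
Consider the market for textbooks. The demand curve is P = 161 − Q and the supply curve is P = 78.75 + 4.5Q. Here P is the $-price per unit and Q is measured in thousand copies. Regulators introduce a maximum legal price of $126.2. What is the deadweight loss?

Competitive equilibrium: 161 − Q = 78.75 + 4.5Q → Q* = 14.9545, P* = 146.0455.
At the ceiling P = 126.2, quantity supplied = (126.2 − 78.75)/4.5 = 10.5444.
Willingness to pay at Q' = 10.5444: 161 − 1·10.5444 = 150.4556.
ΔQ = 14.9545 − 10.5444 = 4.4101; wedge = 150.4556 − 126.2 = 24.2556.
Deadweight loss = ½ × 4.4101 × 24.2556 = $53.48 thousand.

$53.48 thousand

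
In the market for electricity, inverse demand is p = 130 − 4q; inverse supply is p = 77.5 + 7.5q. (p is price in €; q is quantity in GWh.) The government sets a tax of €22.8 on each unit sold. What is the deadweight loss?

€22.60

Competitive equilibrium: 130 − 4q = 77.5 + 7.5q → q* = 4.5652, p* = 111.7391.
With the tax, the buyer price exceeds the seller price by 22.8: (130 − 4q) − (77.5 + 7.5q) = 22.8 → q' = 2.5826.
Δq = 4.5652 − 2.5826 = 1.9826; the wedge equals the tax, 22.8.
Deadweight loss = ½ × 1.9826 × 22.8 = €22.60.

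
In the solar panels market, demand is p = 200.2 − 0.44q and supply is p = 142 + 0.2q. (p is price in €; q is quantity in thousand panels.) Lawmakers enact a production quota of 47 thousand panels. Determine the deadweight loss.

€617.76 thousand

Competitive equilibrium: 200.2 − 0.44q = 142 + 0.2q → q* = 90.9375, p* = 160.1875.
At q = 47: demand price = 200.2 − 0.44·47 = 179.52; supply price = 142 + 0.2·47 = 151.4.
Δq = 90.9375 − 47 = 43.9375; wedge = 179.52 − 151.4 = 28.12.
Deadweight loss = ½ × 43.9375 × 28.12 = €617.76 thousand.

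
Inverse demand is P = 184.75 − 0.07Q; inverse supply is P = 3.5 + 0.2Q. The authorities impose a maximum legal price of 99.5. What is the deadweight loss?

4940.23

Competitive equilibrium: 184.75 − 0.07Q = 3.5 + 0.2Q → Q* = 671.2963, P* = 137.7593.
At the ceiling P = 99.5, quantity supplied = (99.5 − 3.5)/0.2 = 480.
Willingness to pay at Q' = 480: 184.75 − 0.07·480 = 151.15.
ΔQ = 671.2963 − 480 = 191.2963; wedge = 151.15 − 99.5 = 51.65.
Deadweight loss = ½ × 191.2963 × 51.65 = 4940.23.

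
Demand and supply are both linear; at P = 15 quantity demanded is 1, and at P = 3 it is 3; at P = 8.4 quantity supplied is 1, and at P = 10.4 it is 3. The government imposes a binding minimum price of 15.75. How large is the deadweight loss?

Demand slope = (3 − 15)/(3 − 1) = −6, so P = 21 − 6Q.
Supply slope = (10.4 − 8.4)/(3 − 1) = 1, so P = 7.4 + Q.
Competitive equilibrium: 21 − 6Q = 7.4 + Q → Q* = 1.9429, P* = 9.3429.
At the floor P = 15.75, quantity demanded = (21 − 15.75)/6 = 0.875.
Sellers' marginal cost at Q' = 0.875: 7.4 + 1·0.875 = 8.275.
ΔQ = 1.9429 − 0.875 = 1.0679; wedge = 15.75 − 8.275 = 7.475.
DWL = ½ × 1.0679 × 7.475 = 3.99.

3.99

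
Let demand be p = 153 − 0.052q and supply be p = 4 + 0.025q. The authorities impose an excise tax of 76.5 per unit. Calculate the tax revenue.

Competitive equilibrium: 153 − 0.052q = 4 + 0.025q → q* = 1935.0649, p* = 52.3766.
With the tax, the buyer price exceeds the seller price by 76.5: (153 − 0.052q) − (4 + 0.025q) = 76.5 → q' = 941.5584.
Tax revenue = 76.5 × 941.5584 = 72029.22.

72029.22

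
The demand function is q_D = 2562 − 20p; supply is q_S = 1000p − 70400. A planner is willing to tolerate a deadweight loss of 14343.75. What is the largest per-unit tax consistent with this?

In inverse form: demand p = 128.1 − 0.05q, supply p = 70.4 + 0.001q.
Competitive equilibrium: 128.1 − 0.05q = 70.4 + 0.001q → q* = 1131.3725, p* = 71.5314.
A tax t gives Δq = t/0.051 and wedge t, so DWL = t²/0.102.
t²/0.102 = 14343.75 → t² = 1463.0625 → t = 38.25.

38.25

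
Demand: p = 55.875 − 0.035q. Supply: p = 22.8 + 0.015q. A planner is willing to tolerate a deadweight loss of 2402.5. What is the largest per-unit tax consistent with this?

Competitive equilibrium: 55.875 − 0.035q = 22.8 + 0.015q → q* = 661.5, p* = 32.7225.
A tax t gives Δq = t/0.05 and wedge t, so DWL = t²/0.1.
t²/0.1 = 2402.5 → t² = 240.25 → t = 15.5.

15.5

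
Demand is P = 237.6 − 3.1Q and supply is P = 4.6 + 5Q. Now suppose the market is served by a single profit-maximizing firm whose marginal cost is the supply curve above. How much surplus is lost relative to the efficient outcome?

Competitive equilibrium: 237.6 − 3.1Q = 4.6 + 5Q → Q* = 28.7654, P* = 148.4272.
Marginal revenue: MR = 237.6 − 6.2Q. Set MR = MC: 237.6 − 6.2Q = 4.6 + 5Q → Q_m = 20.8036.
Price P_m = 237.6 − 3.1·20.8036 = 173.1088; MC(Q_m) = 4.6 + 5·20.8036 = 108.618.
Competitive Q* = 28.7654, so ΔQ = 7.9618; wedge = 173.1088 − 108.618 = 64.4908.
DWL = ½ × 7.9618 × 64.4908 = 256.73.

256.73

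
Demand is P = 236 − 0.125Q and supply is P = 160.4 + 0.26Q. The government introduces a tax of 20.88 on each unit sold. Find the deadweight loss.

566.20

Competitive equilibrium: 236 − 0.125Q = 160.4 + 0.26Q → Q* = 196.3636, P* = 211.4545.
With the tax, the buyer price exceeds the seller price by 20.88: (236 − 0.125Q) − (160.4 + 0.26Q) = 20.88 → Q' = 142.1299.
ΔQ = 196.3636 − 142.1299 = 54.2337; the wedge equals the tax, 20.88.
Deadweight loss = ½ × 54.2337 × 20.88 = 566.20.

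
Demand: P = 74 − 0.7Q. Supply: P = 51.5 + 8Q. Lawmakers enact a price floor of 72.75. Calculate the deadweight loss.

2.79

Competitive equilibrium: 74 − 0.7Q = 51.5 + 8Q → Q* = 2.5862, P* = 72.1897.
At the floor P = 72.75, quantity demanded = (74 − 72.75)/0.7 = 1.7857.
Sellers' marginal cost at Q' = 1.7857: 51.5 + 8·1.7857 = 65.7856.
ΔQ = 2.5862 − 1.7857 = 0.8005; wedge = 72.75 − 65.7856 = 6.9644.
The triangle = ½ × 0.8005 × 6.9644 = 2.79.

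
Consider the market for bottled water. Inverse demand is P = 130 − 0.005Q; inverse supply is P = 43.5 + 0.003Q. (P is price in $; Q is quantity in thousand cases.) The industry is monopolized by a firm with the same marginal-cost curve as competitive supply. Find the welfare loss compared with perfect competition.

$69177.61 thousand

Competitive equilibrium: 130 − 0.005Q = 43.5 + 0.003Q → Q* = 10812.5, P* = 75.9375.
Marginal revenue: MR = 130 − 0.01Q. Set MR = MC: 130 − 0.01Q = 43.5 + 0.003Q → Q_m = 6653.84615.
Price P_m = 130 − 0.005·6653.84615 = 96.73077; MC(Q_m) = 43.5 + 0.003·6653.84615 = 63.46154.
Competitive Q* = 10812.5, so ΔQ = 4158.65385; wedge = 96.73077 − 63.46154 = 33.26923.
Welfare loss = ½ × 4158.65385 × 33.26923 = $69177.61 thousand.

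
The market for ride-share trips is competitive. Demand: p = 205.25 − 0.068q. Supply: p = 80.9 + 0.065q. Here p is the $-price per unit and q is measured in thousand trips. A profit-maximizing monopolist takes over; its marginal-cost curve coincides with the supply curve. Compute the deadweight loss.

Competitive equilibrium: 205.25 − 0.068q = 80.9 + 0.065q → q* = 934.96241, p* = 141.67256.
Marginal revenue: MR = 205.25 − 0.136q. Set MR = MC: 205.25 − 0.136q = 80.9 + 0.065q → q_m = 618.65672.
Price p_m = 205.25 − 0.068·618.65672 = 163.18134; MC(q_m) = 80.9 + 0.065·618.65672 = 121.11269.
Competitive q* = 934.96241, so Δq = 316.30569; wedge = 163.18134 − 121.11269 = 42.06865.
Deadweight loss = ½ × 316.30569 × 42.06865 = $6653.28 thousand.

$6653.28 thousand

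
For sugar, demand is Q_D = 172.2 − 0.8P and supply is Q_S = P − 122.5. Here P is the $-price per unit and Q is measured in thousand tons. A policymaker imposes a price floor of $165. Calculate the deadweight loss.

$1.18 thousand

In inverse form: demand P = 215.25 − 1.25Q, supply P = 122.5 + Q.
Competitive equilibrium: 215.25 − 1.25Q = 122.5 + Q → Q* = 41.2222, P* = 163.7222.
At the floor P = 165, quantity demanded = (215.25 − 165)/1.25 = 40.2.
Sellers' marginal cost at Q' = 40.2: 122.5 + 1·40.2 = 162.7.
ΔQ = 41.2222 − 40.2 = 1.0222; wedge = 165 − 162.7 = 2.3.
The triangle = ½ × 1.0222 × 2.3 = $1.18 thousand.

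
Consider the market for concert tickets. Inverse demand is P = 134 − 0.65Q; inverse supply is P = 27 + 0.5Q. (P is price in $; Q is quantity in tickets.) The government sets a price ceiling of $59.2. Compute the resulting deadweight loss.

Competitive equilibrium: 134 − 0.65Q = 27 + 0.5Q → Q* = 93.0435, P* = 73.5217.
At the ceiling P = 59.2, quantity supplied = (59.2 − 27)/0.5 = 64.4.
Willingness to pay at Q' = 64.4: 134 − 0.65·64.4 = 92.14.
ΔQ = 93.0435 − 64.4 = 28.6435; wedge = 92.14 − 59.2 = 32.94.
Welfare loss = ½ × 28.6435 × 32.94 = $471.76.

$471.76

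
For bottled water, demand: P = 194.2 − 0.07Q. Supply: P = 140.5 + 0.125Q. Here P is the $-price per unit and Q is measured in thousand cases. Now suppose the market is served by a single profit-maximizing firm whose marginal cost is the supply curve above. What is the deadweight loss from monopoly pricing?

$515.93 thousand

Competitive equilibrium: 194.2 − 0.07Q = 140.5 + 0.125Q → Q* = 275.3846, P* = 174.9231.
Marginal revenue: MR = 194.2 − 0.14Q. Set MR = MC: 194.2 − 0.14Q = 140.5 + 0.125Q → Q_m = 202.6415.
Price P_m = 194.2 − 0.07·202.6415 = 180.0151; MC(Q_m) = 140.5 + 0.125·202.6415 = 165.8302.
Competitive Q* = 275.3846, so ΔQ = 72.7431; wedge = 180.0151 − 165.8302 = 14.1849.
Deadweight loss = ½ × 72.7431 × 14.1849 = $515.93 thousand.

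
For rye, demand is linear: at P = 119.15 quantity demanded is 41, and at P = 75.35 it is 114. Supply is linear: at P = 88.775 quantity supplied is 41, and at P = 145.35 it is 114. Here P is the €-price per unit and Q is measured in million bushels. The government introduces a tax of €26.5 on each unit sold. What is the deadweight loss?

Demand slope = (75.35 − 119.15)/(114 − 41) = −0.6, so P = 143.75 − 0.6Q.
Supply slope = (145.35 − 88.775)/(114 − 41) = 0.775, so P = 57 + 0.775Q.
Competitive equilibrium: 143.75 − 0.6Q = 57 + 0.775Q → Q* = 63.0909, P* = 105.8955.
With the tax, the buyer price exceeds the seller price by 26.5: (143.75 − 0.6Q) − (57 + 0.775Q) = 26.5 → Q' = 43.8182.
ΔQ = 63.0909 − 43.8182 = 19.2727; the wedge equals the tax, 26.5.
Deadweight loss = ½ × 19.2727 × 26.5 = €255.36 million.

€255.36 million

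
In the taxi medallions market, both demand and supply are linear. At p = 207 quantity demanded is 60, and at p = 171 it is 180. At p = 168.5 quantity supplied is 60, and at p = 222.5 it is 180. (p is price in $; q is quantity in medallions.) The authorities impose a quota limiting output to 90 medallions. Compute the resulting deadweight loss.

$170.67

Demand slope = (171 − 207)/(180 − 60) = −0.3, so p = 225 − 0.3q.
Supply slope = (222.5 − 168.5)/(180 − 60) = 0.45, so p = 141.5 + 0.45q.
Competitive equilibrium: 225 − 0.3q = 141.5 + 0.45q → q* = 111.3333, p* = 191.6.
At q = 90: demand price = 225 − 0.3·90 = 198; supply price = 141.5 + 0.45·90 = 182.
Δq = 111.3333 − 90 = 21.3333; wedge = 198 − 182 = 16.
Deadweight loss = ½ × 21.3333 × 16 = $170.67.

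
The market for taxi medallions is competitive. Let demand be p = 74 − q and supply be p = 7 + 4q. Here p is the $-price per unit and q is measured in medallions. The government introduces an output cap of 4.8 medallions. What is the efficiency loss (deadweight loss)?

$184.90

Competitive equilibrium: 74 − q = 7 + 4q → q* = 13.4, p* = 60.6.
At q = 4.8: demand price = 74 − 1·4.8 = 69.2; supply price = 7 + 4·4.8 = 26.2.
Δq = 13.4 − 4.8 = 8.6; wedge = 69.2 − 26.2 = 43.
The triangle = ½ × 8.6 × 43 = $184.90.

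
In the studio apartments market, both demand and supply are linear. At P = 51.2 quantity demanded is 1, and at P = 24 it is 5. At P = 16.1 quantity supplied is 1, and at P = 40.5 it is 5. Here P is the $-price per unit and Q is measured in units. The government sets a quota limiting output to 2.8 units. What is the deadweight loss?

Demand slope = (24 − 51.2)/(5 − 1) = −6.8, so P = 58 − 6.8Q.
Supply slope = (40.5 − 16.1)/(5 − 1) = 6.1, so P = 10 + 6.1Q.
Competitive equilibrium: 58 − 6.8Q = 10 + 6.1Q → Q* = 3.7209, P* = 32.6977.
At Q = 2.8: demand price = 58 − 6.8·2.8 = 38.96; supply price = 10 + 6.1·2.8 = 27.08.
ΔQ = 3.7209 − 2.8 = 0.9209; wedge = 38.96 − 27.08 = 11.88.
Welfare loss = ½ × 0.9209 × 11.88 = $5.47.

$5.47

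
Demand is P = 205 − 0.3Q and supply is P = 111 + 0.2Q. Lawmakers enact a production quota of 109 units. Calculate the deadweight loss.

1560.25

Competitive equilibrium: 205 − 0.3Q = 111 + 0.2Q → Q* = 188, P* = 148.6.
At Q = 109: demand price = 205 − 0.3·109 = 172.3; supply price = 111 + 0.2·109 = 132.8.
ΔQ = 188 − 109 = 79; wedge = 172.3 − 132.8 = 39.5.
DWL = ½ × 79 × 39.5 = 1560.25.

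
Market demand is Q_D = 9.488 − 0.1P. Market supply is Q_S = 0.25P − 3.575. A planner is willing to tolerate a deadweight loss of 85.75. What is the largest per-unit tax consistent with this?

49

In inverse form: demand P = 94.88 − 10Q, supply P = 14.3 + 4Q.
Competitive equilibrium: 94.88 − 10Q = 14.3 + 4Q → Q* = 5.7557, P* = 37.3229.
A tax t gives ΔQ = t/14 and wedge t, so DWL = t²/28.
t²/28 = 85.75 → t² = 2401 → t = 49.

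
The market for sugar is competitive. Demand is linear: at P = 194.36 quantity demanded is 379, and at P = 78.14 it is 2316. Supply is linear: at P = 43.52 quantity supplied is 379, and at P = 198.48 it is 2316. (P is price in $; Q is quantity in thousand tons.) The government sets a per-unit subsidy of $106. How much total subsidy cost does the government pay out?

Demand slope = (78.14 − 194.36)/(2316 − 379) = −0.06, so P = 217.1 − 0.06Q.
Supply slope = (198.48 − 43.52)/(2316 − 379) = 0.08, so P = 13.2 + 0.08Q.
Competitive equilibrium: 217.1 − 0.06Q = 13.2 + 0.08Q → Q* = 1456.4286, P* = 129.7143.
The subsidy lowers effective supply by 106: P = 0.08Q − 92.8.
New quantity: 217.1 − 0.06Q = 0.08Q − 92.8 → Q' = 2213.5714.
Total subsidy cost = 106 × 2213.5714 = $234638.57 thousand.

$234638.57 thousand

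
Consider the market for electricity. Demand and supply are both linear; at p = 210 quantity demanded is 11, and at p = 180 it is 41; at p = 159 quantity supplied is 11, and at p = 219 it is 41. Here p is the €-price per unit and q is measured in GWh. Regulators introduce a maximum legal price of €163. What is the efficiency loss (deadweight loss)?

Demand slope = (180 − 210)/(41 − 11) = −1, so p = 221 − q.
Supply slope = (219 − 159)/(41 − 11) = 2, so p = 137 + 2q.
Competitive equilibrium: 221 − q = 137 + 2q → q* = 28, p* = 193.
At the ceiling p = 163, quantity supplied = (163 − 137)/2 = 13.
Willingness to pay at q' = 13: 221 − 1·13 = 208.
Δq = 28 − 13 = 15; wedge = 208 − 163 = 45.
DWL = ½ × 15 × 45 = €337.50.

€337.50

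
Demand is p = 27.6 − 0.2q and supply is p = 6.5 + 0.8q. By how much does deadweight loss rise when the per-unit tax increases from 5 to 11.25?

Competitive equilibrium: 27.6 − 0.2q = 6.5 + 0.8q → q* = 21.1, p* = 23.38.
For a per-unit tax t: Δq = t/1, so DWL = ½·t·(t/1) = t²/2.
At t = 5: DWL = 12.5. At t = 11.25: DWL = 63.281.
Increase = 63.281 − 12.5 = 50.78.

50.78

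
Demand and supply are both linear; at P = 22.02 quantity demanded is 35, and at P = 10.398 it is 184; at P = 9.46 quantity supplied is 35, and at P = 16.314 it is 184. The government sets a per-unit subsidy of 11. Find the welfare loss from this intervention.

Demand slope = (10.398 − 22.02)/(184 − 35) = −0.078, so P = 24.75 − 0.078Q.
Supply slope = (16.314 − 9.46)/(184 − 35) = 0.046, so P = 7.85 + 0.046Q.
Competitive equilibrium: 24.75 − 0.078Q = 7.85 + 0.046Q → Q* = 136.2903, P* = 14.1194.
The subsidy lowers effective supply by 11: P = 0.046Q − 3.15.
New quantity: 24.75 − 0.078Q = 0.046Q − 3.15 → Q' = 225.
Overproduction ΔQ = 225 − 136.2903 = 88.7097; wedge = subsidy = 11.
The triangle = ½ × 88.7097 × 11 = 487.90.

487.90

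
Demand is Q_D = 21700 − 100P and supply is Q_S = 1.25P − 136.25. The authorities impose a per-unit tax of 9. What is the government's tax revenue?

1100

In inverse form: demand P = 217 − 0.01Q, supply P = 109 + 0.8Q.
Competitive equilibrium: 217 − 0.01Q = 109 + 0.8Q → Q* = 133.3333, P* = 215.6667.
With the tax, the buyer price exceeds the seller price by 9: (217 − 0.01Q) − (109 + 0.8Q) = 9 → Q' = 122.2222.
Tax revenue = 9 × 122.2222 = 1100.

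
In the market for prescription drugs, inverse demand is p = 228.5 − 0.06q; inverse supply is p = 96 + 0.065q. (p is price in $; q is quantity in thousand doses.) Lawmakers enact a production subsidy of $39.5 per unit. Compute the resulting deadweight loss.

Competitive equilibrium: 228.5 − 0.06q = 96 + 0.065q → q* = 1060, p* = 164.9.
The subsidy lowers effective supply by 39.5: p = 56.5 + 0.065q.
New quantity: 228.5 − 0.06q = 56.5 + 0.065q → q' = 1376.
Overproduction Δq = 1376 − 1060 = 316; wedge = subsidy = 39.5.
DWL = ½ × 316 × 39.5 = $6241 thousand.

$6241 thousand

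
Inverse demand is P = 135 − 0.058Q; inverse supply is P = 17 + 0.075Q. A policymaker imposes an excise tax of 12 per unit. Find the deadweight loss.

Competitive equilibrium: 135 − 0.058Q = 17 + 0.075Q → Q* = 887.218, P* = 83.5414.
With the tax, the buyer price exceeds the seller price by 12: (135 − 0.058Q) − (17 + 0.075Q) = 12 → Q' = 796.9925.
ΔQ = 887.218 − 796.9925 = 90.2255; the wedge equals the tax, 12.
The triangle = ½ × 90.2255 × 12 = 541.35.

541.35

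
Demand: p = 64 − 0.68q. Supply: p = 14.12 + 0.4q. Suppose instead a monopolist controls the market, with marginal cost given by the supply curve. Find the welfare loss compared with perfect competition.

171.95

Competitive equilibrium: 64 − 0.68q = 14.12 + 0.4q → q* = 46.1852, p* = 32.5941.
Marginal revenue: MR = 64 − 1.36q. Set MR = MC: 64 − 1.36q = 14.12 + 0.4q → q_m = 28.3409.
Price p_m = 64 − 0.68·28.3409 = 44.7282; MC(q_m) = 14.12 + 0.4·28.3409 = 25.4564.
Competitive q* = 46.1852, so Δq = 17.8443; wedge = 44.7282 − 25.4564 = 19.2718.
The triangle = ½ × 17.8443 × 19.2718 = 171.95.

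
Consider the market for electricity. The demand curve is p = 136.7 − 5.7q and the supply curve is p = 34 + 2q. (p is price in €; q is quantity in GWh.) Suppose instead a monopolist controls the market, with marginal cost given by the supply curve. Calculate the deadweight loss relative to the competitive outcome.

Competitive equilibrium: 136.7 − 5.7q = 34 + 2q → q* = 13.3377, p* = 60.6753.
Marginal revenue: MR = 136.7 − 11.4q. Set MR = MC: 136.7 − 11.4q = 34 + 2q → q_m = 7.6642.
Price p_m = 136.7 − 5.7·7.6642 = 93.0141; MC(q_m) = 34 + 2·7.6642 = 49.3284.
Competitive q* = 13.3377, so Δq = 5.6735; wedge = 93.0141 − 49.3284 = 43.6857.
Deadweight loss = ½ × 5.6735 × 43.6857 = €123.93.

€123.93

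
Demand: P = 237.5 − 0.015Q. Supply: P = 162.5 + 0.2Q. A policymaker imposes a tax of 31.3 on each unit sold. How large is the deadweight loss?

2278.35

Competitive equilibrium: 237.5 − 0.015Q = 162.5 + 0.2Q → Q* = 348.8372, P* = 232.2674.
With the tax, the buyer price exceeds the seller price by 31.3: (237.5 − 0.015Q) − (162.5 + 0.2Q) = 31.3 → Q' = 203.2558.
ΔQ = 348.8372 − 203.2558 = 145.5814; the wedge equals the tax, 31.3.
DWL = ½ × 145.5814 × 31.3 = 2278.35.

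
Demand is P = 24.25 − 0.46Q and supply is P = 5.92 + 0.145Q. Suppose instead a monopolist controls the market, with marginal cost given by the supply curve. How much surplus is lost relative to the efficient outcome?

Competitive equilibrium: 24.25 − 0.46Q = 5.92 + 0.145Q → Q* = 30.2975, P* = 10.3131.
Marginal revenue: MR = 24.25 − 0.92Q. Set MR = MC: 24.25 − 0.92Q = 5.92 + 0.145Q → Q_m = 17.2113.
Price P_m = 24.25 − 0.46·17.2113 = 16.3328; MC(Q_m) = 5.92 + 0.145·17.2113 = 8.4156.
Competitive Q* = 30.2975, so ΔQ = 13.0862; wedge = 16.3328 − 8.4156 = 7.9172.
The triangle = ½ × 13.0862 × 7.9172 = 51.80.

51.80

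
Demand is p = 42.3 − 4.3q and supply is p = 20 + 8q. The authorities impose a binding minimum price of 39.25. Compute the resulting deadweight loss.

7.49

Competitive equilibrium: 42.3 − 4.3q = 20 + 8q → q* = 1.813, p* = 34.5041.
At the floor p = 39.25, quantity demanded = (42.3 − 39.25)/4.3 = 0.7093.
Sellers' marginal cost at q' = 0.7093: 20 + 8·0.7093 = 25.6744.
Δq = 1.813 − 0.7093 = 1.1037; wedge = 39.25 − 25.6744 = 13.5756.
Deadweight loss = ½ × 1.1037 × 13.5756 = 7.49.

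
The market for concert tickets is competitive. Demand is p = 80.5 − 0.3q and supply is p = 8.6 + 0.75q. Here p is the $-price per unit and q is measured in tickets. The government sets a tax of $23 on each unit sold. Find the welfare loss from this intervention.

Competitive equilibrium: 80.5 − 0.3q = 8.6 + 0.75q → q* = 68.47619, p* = 59.95714.
With the tax, the buyer price exceeds the seller price by 23: (80.5 − 0.3q) − (8.6 + 0.75q) = 23 → q' = 46.57143.
Δq = 68.47619 − 46.57143 = 21.90476; the wedge equals the tax, 23.
DWL = ½ × 21.90476 × 23 = $251.90.

$251.90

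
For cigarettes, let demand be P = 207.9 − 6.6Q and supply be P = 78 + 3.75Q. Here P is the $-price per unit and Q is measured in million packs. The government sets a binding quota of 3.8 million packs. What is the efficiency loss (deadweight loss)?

Competitive equilibrium: 207.9 − 6.6Q = 78 + 3.75Q → Q* = 12.5507, P* = 125.0652.
At Q = 3.8: demand price = 207.9 − 6.6·3.8 = 182.82; supply price = 78 + 3.75·3.8 = 92.25.
ΔQ = 12.5507 − 3.8 = 8.7507; wedge = 182.82 − 92.25 = 90.57.
Deadweight loss = ½ × 8.7507 × 90.57 = $396.28 million.

$396.28 million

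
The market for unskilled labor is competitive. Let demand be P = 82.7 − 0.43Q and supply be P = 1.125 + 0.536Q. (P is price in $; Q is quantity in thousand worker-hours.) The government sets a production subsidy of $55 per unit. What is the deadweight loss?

$1565.73 thousand

Competitive equilibrium: 82.7 − 0.43Q = 1.125 + 0.536Q → Q* = 84.4462, P* = 46.3881.
The subsidy lowers effective supply by 55: P = 0.536Q − 53.875.
New quantity: 82.7 − 0.43Q = 0.536Q − 53.875 → Q' = 141.382.
Overproduction ΔQ = 141.382 − 84.4462 = 56.9358; wedge = subsidy = 55.
DWL = ½ × 56.9358 × 55 = $1565.73 thousand.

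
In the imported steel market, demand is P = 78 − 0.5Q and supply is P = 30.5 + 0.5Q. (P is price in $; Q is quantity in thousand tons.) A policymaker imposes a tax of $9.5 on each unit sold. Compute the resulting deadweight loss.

Competitive equilibrium: 78 − 0.5Q = 30.5 + 0.5Q → Q* = 47.5, P* = 54.25.
With the tax, the buyer price exceeds the seller price by 9.5: (78 − 0.5Q) − (30.5 + 0.5Q) = 9.5 → Q' = 38.
ΔQ = 47.5 − 38 = 9.5; the wedge equals the tax, 9.5.
Welfare loss = ½ × 9.5 × 9.5 = $45.125 thousand.

$45.125 thousand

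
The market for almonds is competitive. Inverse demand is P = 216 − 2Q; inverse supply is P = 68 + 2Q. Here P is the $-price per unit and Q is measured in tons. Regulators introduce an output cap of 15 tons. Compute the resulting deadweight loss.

$968

Competitive equilibrium: 216 − 2Q = 68 + 2Q → Q* = 37, P* = 142.
At Q = 15: demand price = 216 − 2·15 = 186; supply price = 68 + 2·15 = 98.
ΔQ = 37 − 15 = 22; wedge = 186 − 98 = 88.
The triangle = ½ × 22 × 88 = $968.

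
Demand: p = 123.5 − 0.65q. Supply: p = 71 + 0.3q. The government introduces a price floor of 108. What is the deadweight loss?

468.84

Competitive equilibrium: 123.5 − 0.65q = 71 + 0.3q → q* = 55.2632, p* = 87.5789.
At the floor p = 108, quantity demanded = (123.5 − 108)/0.65 = 23.8462.
Sellers' marginal cost at q' = 23.8462: 71 + 0.3·23.8462 = 78.1539.
Δq = 55.2632 − 23.8462 = 31.417; wedge = 108 − 78.1539 = 29.8461.
Welfare loss = ½ × 31.417 × 29.8461 = 468.84.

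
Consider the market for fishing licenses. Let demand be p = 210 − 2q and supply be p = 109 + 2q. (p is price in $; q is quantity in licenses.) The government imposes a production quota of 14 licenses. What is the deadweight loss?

Competitive equilibrium: 210 − 2q = 109 + 2q → q* = 25.25, p* = 159.5.
At q = 14: demand price = 210 − 2·14 = 182; supply price = 109 + 2·14 = 137.
Δq = 25.25 − 14 = 11.25; wedge = 182 − 137 = 45.
Deadweight loss = ½ × 11.25 × 45 = $253.125.

$253.125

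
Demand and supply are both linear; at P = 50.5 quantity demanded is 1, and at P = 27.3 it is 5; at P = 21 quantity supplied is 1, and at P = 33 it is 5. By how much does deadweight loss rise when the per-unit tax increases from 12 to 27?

33.24

Demand slope = (27.3 − 50.5)/(5 − 1) = −5.8, so P = 56.3 − 5.8Q.
Supply slope = (33 − 21)/(5 − 1) = 3, so P = 18 + 3Q.
Competitive equilibrium: 56.3 − 5.8Q = 18 + 3Q → Q* = 4.3523, P* = 31.0568.
For a per-unit tax t: ΔQ = t/8.8, so DWL = ½·t·(t/8.8) = t²/17.6.
At t = 12: DWL = 8.182. At t = 27: DWL = 41.42.
Increase = 41.42 − 8.182 = 33.24.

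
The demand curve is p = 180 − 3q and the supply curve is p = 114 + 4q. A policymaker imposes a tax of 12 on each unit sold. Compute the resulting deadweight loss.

Competitive equilibrium: 180 − 3q = 114 + 4q → q* = 9.4286, p* = 151.7143.
With the tax, the buyer price exceeds the seller price by 12: (180 − 3q) − (114 + 4q) = 12 → q' = 7.7143.
Δq = 9.4286 − 7.7143 = 1.7143; the wedge equals the tax, 12.
Deadweight loss = ½ × 1.7143 × 12 = 10.29.

10.29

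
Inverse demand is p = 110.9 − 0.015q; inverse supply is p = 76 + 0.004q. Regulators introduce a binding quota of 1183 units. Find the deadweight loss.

Competitive equilibrium: 110.9 − 0.015q = 76 + 0.004q → q* = 1836.8421, p* = 83.3474.
At q = 1183: demand price = 110.9 − 0.015·1183 = 93.155; supply price = 76 + 0.004·1183 = 80.732.
Δq = 1836.8421 − 1183 = 653.8421; wedge = 93.155 − 80.732 = 12.423.
Deadweight loss = ½ × 653.8421 × 12.423 = 4061.34.

4061.34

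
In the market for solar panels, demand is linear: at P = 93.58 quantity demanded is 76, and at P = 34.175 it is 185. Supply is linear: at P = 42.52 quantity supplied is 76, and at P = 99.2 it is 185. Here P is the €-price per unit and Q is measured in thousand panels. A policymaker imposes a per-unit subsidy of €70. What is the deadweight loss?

€2300.47 thousand

Demand slope = (34.175 − 93.58)/(185 − 76) = −0.545, so P = 135 − 0.545Q.
Supply slope = (99.2 − 42.52)/(185 − 76) = 0.52, so P = 3 + 0.52Q.
Competitive equilibrium: 135 − 0.545Q = 3 + 0.52Q → Q* = 123.9437, P* = 67.4507.
The subsidy lowers effective supply by 70: P = 0.52Q − 67.
New quantity: 135 − 0.545Q = 0.52Q − 67 → Q' = 189.6714.
Overproduction ΔQ = 189.6714 − 123.9437 = 65.7277; wedge = subsidy = 70.
Deadweight loss = ½ × 65.7277 × 70 = €2300.47 thousand.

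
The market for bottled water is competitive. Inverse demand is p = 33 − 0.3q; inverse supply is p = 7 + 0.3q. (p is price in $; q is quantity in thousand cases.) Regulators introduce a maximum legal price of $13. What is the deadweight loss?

$163.33 thousand

Competitive equilibrium: 33 − 0.3q = 7 + 0.3q → q* = 43.3333, p* = 20.
At the ceiling p = 13, quantity supplied = (13 − 7)/0.3 = 20.
Willingness to pay at q' = 20: 33 − 0.3·20 = 27.
Δq = 43.3333 − 20 = 23.3333; wedge = 27 − 13 = 14.
The triangle = ½ × 23.3333 × 14 = $163.33 thousand.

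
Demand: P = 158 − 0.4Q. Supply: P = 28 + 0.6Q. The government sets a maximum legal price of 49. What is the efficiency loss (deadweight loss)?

4512.50

Competitive equilibrium: 158 − 0.4Q = 28 + 0.6Q → Q* = 130, P* = 106.
At the ceiling P = 49, quantity supplied = (49 − 28)/0.6 = 35.
Willingness to pay at Q' = 35: 158 − 0.4·35 = 144.
ΔQ = 130 − 35 = 95; wedge = 144 − 49 = 95.
Deadweight loss = ½ × 95 × 95 = 4512.50.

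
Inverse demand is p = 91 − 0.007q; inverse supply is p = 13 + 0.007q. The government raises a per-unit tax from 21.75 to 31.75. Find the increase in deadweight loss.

19107.14

Competitive equilibrium: 91 − 0.007q = 13 + 0.007q → q* = 5571.4286, p* = 52.
For a per-unit tax t: Δq = t/0.014, so DWL = ½·t·(t/0.014) = t²/0.028.
At t = 21.75: DWL = 16895.089. At t = 31.75: DWL = 36002.232.
Increase = 36002.232 − 16895.089 = 19107.14.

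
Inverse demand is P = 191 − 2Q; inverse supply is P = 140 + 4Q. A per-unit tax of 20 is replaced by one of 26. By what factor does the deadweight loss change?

1.69

Competitive equilibrium: 191 − 2Q = 140 + 4Q → Q* = 8.5, P* = 174.
For a per-unit tax t: ΔQ = t/6, so DWL = ½·t·(t/6) = t²/12.
At t = 20: DWL = 33.333. At t = 26: DWL = 56.333.
Ratio = (26/20)² = 1.69.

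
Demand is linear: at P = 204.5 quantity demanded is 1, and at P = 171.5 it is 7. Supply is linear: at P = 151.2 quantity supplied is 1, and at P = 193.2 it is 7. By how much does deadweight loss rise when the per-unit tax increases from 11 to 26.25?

Demand slope = (171.5 − 204.5)/(7 − 1) = −5.5, so P = 210 − 5.5Q.
Supply slope = (193.2 − 151.2)/(7 − 1) = 7, so P = 144.2 + 7Q.
Competitive equilibrium: 210 − 5.5Q = 144.2 + 7Q → Q* = 5.264, P* = 181.048.
For a per-unit tax t: ΔQ = t/12.5, so DWL = ½·t·(t/12.5) = t²/25.
At t = 11: DWL = 4.84. At t = 26.25: DWL = 27.563.
Increase = 27.563 − 4.84 = 22.72.

22.72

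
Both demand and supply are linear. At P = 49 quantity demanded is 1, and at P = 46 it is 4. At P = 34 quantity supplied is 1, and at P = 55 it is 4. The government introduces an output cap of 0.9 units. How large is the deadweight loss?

Demand slope = (46 − 49)/(4 − 1) = −1, so P = 50 − Q.
Supply slope = (55 − 34)/(4 − 1) = 7, so P = 27 + 7Q.
Competitive equilibrium: 50 − Q = 27 + 7Q → Q* = 2.875, P* = 47.125.
At Q = 0.9: demand price = 50 − 1·0.9 = 49.1; supply price = 27 + 7·0.9 = 33.3.
ΔQ = 2.875 − 0.9 = 1.975; wedge = 49.1 − 33.3 = 15.8.
The triangle = ½ × 1.975 × 15.8 = 15.60.

15.60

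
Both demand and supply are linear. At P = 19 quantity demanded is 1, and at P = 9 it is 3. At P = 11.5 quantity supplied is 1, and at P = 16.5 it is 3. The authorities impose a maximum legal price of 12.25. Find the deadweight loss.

1.84

Demand slope = (9 − 19)/(3 − 1) = −5, so P = 24 − 5Q.
Supply slope = (16.5 − 11.5)/(3 − 1) = 2.5, so P = 9 + 2.5Q.
Competitive equilibrium: 24 − 5Q = 9 + 2.5Q → Q* = 2, P* = 14.
At the ceiling P = 12.25, quantity supplied = (12.25 − 9)/2.5 = 1.3.
Willingness to pay at Q' = 1.3: 24 − 5·1.3 = 17.5.
ΔQ = 2 − 1.3 = 0.7; wedge = 17.5 − 12.25 = 5.25.
Welfare loss = ½ × 0.7 × 5.25 = 1.84.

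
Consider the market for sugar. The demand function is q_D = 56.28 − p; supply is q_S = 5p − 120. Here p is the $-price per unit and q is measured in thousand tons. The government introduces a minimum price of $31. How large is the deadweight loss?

In inverse form: demand p = 56.28 − q, supply p = 24 + 0.2q.
Competitive equilibrium: 56.28 − q = 24 + 0.2q → q* = 26.9, p* = 29.38.
At the floor p = 31, quantity demanded = (56.28 − 31)/1 = 25.28.
Sellers' marginal cost at q' = 25.28: 24 + 0.2·25.28 = 29.056.
Δq = 26.9 − 25.28 = 1.62; wedge = 31 − 29.056 = 1.944.
Deadweight loss = ½ × 1.62 × 1.944 = $1.57 thousand.

$1.57 thousand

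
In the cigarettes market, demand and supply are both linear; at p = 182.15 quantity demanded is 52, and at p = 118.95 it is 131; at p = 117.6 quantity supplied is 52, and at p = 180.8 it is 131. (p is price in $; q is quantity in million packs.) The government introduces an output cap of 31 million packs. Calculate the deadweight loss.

Demand slope = (118.95 − 182.15)/(131 − 52) = −0.8, so p = 223.75 − 0.8q.
Supply slope = (180.8 − 117.6)/(131 − 52) = 0.8, so p = 76 + 0.8q.
Competitive equilibrium: 223.75 − 0.8q = 76 + 0.8q → q* = 92.34375, p* = 149.875.
At q = 31: demand price = 223.75 − 0.8·31 = 198.95; supply price = 76 + 0.8·31 = 100.8.
Δq = 92.34375 − 31 = 61.34375; wedge = 198.95 − 100.8 = 98.15.
DWL = ½ × 61.34375 × 98.15 = $3010.44 million.

$3010.44 million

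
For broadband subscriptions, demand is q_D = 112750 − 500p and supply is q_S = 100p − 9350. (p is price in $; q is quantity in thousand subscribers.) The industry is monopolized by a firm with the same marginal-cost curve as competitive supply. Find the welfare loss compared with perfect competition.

$14816.33 thousand

In inverse form: demand p = 225.5 − 0.002q, supply p = 93.5 + 0.01q.
Competitive equilibrium: 225.5 − 0.002q = 93.5 + 0.01q → q* = 11000, p* = 203.5.
Marginal revenue: MR = 225.5 − 0.004q. Set MR = MC: 225.5 − 0.004q = 93.5 + 0.01q → q_m = 9428.57143.
Price p_m = 225.5 − 0.002·9428.57143 = 206.64286; MC(q_m) = 93.5 + 0.01·9428.57143 = 187.78571.
Competitive q* = 11000, so Δq = 1571.42857; wedge = 206.64286 − 187.78571 = 18.85715.
Welfare loss = ½ × 1571.42857 × 18.85715 = $14816.33 thousand.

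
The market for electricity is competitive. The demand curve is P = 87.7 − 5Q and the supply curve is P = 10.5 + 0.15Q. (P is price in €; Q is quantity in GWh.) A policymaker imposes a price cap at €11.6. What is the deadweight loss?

€150.97

Competitive equilibrium: 87.7 − 5Q = 10.5 + 0.15Q → Q* = 14.9903, P* = 12.7485.
At the ceiling P = 11.6, quantity supplied = (11.6 − 10.5)/0.15 = 7.3333.
Willingness to pay at Q' = 7.3333: 87.7 − 5·7.3333 = 51.0335.
ΔQ = 14.9903 − 7.3333 = 7.657; wedge = 51.0335 − 11.6 = 39.4335.
Welfare loss = ½ × 7.657 × 39.4335 = €150.97.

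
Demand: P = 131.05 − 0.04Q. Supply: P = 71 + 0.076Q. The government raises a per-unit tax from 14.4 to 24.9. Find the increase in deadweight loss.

1778.66

Competitive equilibrium: 131.05 − 0.04Q = 71 + 0.076Q → Q* = 517.6724, P* = 110.3431.
For a per-unit tax t: ΔQ = t/0.116, so DWL = ½·t·(t/0.116) = t²/0.232.
At t = 14.4: DWL = 893.793. At t = 24.9: DWL = 2672.457.
Increase = 2672.457 − 893.793 = 1778.66.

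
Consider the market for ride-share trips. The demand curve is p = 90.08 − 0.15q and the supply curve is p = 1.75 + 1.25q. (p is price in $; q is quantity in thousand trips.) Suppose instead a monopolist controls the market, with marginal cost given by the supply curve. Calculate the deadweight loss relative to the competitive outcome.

$26.10 thousand

Competitive equilibrium: 90.08 − 0.15q = 1.75 + 1.25q → q* = 63.0929, p* = 80.6161.
Marginal revenue: MR = 90.08 − 0.3q. Set MR = MC: 90.08 − 0.3q = 1.75 + 1.25q → q_m = 56.9871.
Price p_m = 90.08 − 0.15·56.9871 = 81.5319; MC(q_m) = 1.75 + 1.25·56.9871 = 72.9839.
Competitive q* = 63.0929, so Δq = 6.1058; wedge = 81.5319 − 72.9839 = 8.548.
DWL = ½ × 6.1058 × 8.548 = $26.10 thousand.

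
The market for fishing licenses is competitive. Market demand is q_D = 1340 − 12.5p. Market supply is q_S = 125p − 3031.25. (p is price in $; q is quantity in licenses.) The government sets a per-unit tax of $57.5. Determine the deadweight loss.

In inverse form: demand p = 107.2 − 0.08q, supply p = 24.25 + 0.008q.
Competitive equilibrium: 107.2 − 0.08q = 24.25 + 0.008q → q* = 942.6136, p* = 31.7909.
With the tax, the buyer price exceeds the seller price by 57.5: (107.2 − 0.08q) − (24.25 + 0.008q) = 57.5 → q' = 289.2045.
Δq = 942.6136 − 289.2045 = 653.4091; the wedge equals the tax, 57.5.
Deadweight loss = ½ × 653.4091 × 57.5 = $18785.51.

$18785.51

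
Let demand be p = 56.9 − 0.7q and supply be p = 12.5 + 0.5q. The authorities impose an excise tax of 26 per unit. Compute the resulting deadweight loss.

281.67

Competitive equilibrium: 56.9 − 0.7q = 12.5 + 0.5q → q* = 37, p* = 31.
With the tax, the buyer price exceeds the seller price by 26: (56.9 − 0.7q) − (12.5 + 0.5q) = 26 → q' = 15.3333.
Δq = 37 − 15.3333 = 21.6667; the wedge equals the tax, 26.
Deadweight loss = ½ × 21.6667 × 26 = 281.67.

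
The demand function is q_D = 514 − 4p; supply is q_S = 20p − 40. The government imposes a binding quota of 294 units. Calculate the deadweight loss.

2444.82

In inverse form: demand p = 128.5 − 0.25q, supply p = 2 + 0.05q.
Competitive equilibrium: 128.5 − 0.25q = 2 + 0.05q → q* = 421.6667, p* = 23.0833.
At q = 294: demand price = 128.5 − 0.25·294 = 55; supply price = 2 + 0.05·294 = 16.7.
Δq = 421.6667 − 294 = 127.6667; wedge = 55 − 16.7 = 38.3.
DWL = ½ × 127.6667 × 38.3 = 2444.82.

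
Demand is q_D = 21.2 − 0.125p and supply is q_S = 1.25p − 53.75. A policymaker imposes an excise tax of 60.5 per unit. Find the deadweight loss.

207.97

In inverse form: demand p = 169.6 − 8q, supply p = 43 + 0.8q.
Competitive equilibrium: 169.6 − 8q = 43 + 0.8q → q* = 14.3864, p* = 54.5091.
With the tax, the buyer price exceeds the seller price by 60.5: (169.6 − 8q) − (43 + 0.8q) = 60.5 → q' = 7.5114.
Δq = 14.3864 − 7.5114 = 6.875; the wedge equals the tax, 60.5.
Welfare loss = ½ × 6.875 × 60.5 = 207.97.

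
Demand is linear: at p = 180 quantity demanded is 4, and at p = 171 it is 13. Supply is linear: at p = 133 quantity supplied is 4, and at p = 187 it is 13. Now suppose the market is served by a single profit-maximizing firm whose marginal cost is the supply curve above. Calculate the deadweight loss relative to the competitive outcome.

Demand slope = (171 − 180)/(13 − 4) = −1, so p = 184 − q.
Supply slope = (187 − 133)/(13 − 4) = 6, so p = 109 + 6q.
Competitive equilibrium: 184 − q = 109 + 6q → q* = 10.7143, p* = 173.2857.
Marginal revenue: MR = 184 − 2q. Set MR = MC: 184 − 2q = 109 + 6q → q_m = 9.375.
Price p_m = 184 − 1·9.375 = 174.625; MC(q_m) = 109 + 6·9.375 = 165.25.
Competitive q* = 10.7143, so Δq = 1.3393; wedge = 174.625 − 165.25 = 9.375.
The triangle = ½ × 1.3393 × 9.375 = 6.28.

6.28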